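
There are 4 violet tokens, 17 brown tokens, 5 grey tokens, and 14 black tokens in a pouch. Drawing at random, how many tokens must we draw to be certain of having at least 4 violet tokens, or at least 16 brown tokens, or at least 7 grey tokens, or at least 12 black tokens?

The worst case stops just short of every target: 3 violet, 15 brown, all 5 grey, 11 black — 3 + 15 + 5 + 11 = 34 tokens.
One more token must push some color to its target, so 34 + 1 = 35.

35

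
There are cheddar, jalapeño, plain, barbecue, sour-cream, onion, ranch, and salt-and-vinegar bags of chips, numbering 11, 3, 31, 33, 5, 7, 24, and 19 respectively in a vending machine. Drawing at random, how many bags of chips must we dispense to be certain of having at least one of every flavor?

131

The hardest flavor to obtain is jalapeño: we could draw every other bag of chips first — 133 − 3 = 130 bags of chips — without a single jalapeño one.
The next draw must be jalapeño, so 130 + 1 = 131.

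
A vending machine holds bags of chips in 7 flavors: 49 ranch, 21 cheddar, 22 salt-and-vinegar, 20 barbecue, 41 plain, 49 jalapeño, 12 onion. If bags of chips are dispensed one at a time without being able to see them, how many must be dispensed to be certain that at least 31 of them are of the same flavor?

166

Treat the 7 flavors as pigeonholes.
In the worst case we take at most 30 of each flavor, but all 21 cheddar, all 22 salt-and-vinegar, all 20 barbecue, and all 12 onion (fewer than 30), giving 30 + 21 + 22 + 20 + 30 + 30 + 12 = 165.
One more bag of chips then forces some flavor to 31, so 165 + 1 = 166.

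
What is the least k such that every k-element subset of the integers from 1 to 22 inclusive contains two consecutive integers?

Partition {1, …, 22} into 11 pairs: {1,2}, {3,4}, …, {21,22}.
Choosing 11 integers — say the 11 even numbers 2, 4, …, 22 — takes one from each pair and avoids the property.
Choosing 12 forces two into the same pair by pigeonhole, and those are consecutive. So 12.

12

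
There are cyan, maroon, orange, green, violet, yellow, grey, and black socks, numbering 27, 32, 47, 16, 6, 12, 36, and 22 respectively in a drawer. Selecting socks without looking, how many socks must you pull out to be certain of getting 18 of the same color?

In the worst case we take at most 17 of each color, but all 16 green, all 6 violet, and all 12 yellow (fewer than 17), giving 17 + 17 + 17 + 16 + 6 + 12 + 17 + 17 = 119.
One more sock then forces some color to 18, so 119 + 1 = 120.

120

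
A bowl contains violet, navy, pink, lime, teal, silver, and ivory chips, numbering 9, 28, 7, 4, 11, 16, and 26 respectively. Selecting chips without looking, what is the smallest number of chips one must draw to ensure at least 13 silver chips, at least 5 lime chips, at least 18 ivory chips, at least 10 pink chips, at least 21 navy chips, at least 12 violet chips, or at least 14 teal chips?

Each of the 7 colors has its own threshold; avoid all of them simultaneously.
The worst case stops just short of every target: all 9 violet, 20 navy, all 7 pink, 4 lime, all 11 teal, 12 silver, 17 ivory — 9 + 20 + 7 + 4 + 11 + 12 + 17 = 80 chips.
One more chip must push some color to its target, so 80 + 1 = 81.

81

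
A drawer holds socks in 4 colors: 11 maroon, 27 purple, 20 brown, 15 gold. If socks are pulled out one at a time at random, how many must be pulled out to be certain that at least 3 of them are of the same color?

Treat the 4 colors as pigeonholes.
The worst case takes 2 socks of each color without reaching 3 of any: 4 × 2 = 8.
The next sock must bring some color to 3, so 8 + 1 = 9.

9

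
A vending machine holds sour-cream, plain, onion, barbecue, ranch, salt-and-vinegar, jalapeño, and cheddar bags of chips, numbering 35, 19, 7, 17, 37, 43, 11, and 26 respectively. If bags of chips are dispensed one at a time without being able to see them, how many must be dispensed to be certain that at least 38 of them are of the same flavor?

190

In the worst case we take at most 37 of each flavor, but all 35 sour-cream, all 19 plain, all 7 onion, all 17 barbecue, all 11 jalapeño, and all 26 cheddar (fewer than 37), giving 35 + 19 + 7 + 17 + 37 + 37 + 11 + 26 = 189.
One more bag of chips then forces some flavor to 38, so 189 + 1 = 190.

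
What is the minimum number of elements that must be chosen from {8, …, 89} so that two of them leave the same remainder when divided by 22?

Group the integers by remainder mod 22; there are 22 residue classes, each nonempty in this range.
Choosing one from each class (22 integers) avoids any shared remainder.
One more choice must repeat a class, so two differ by a multiple of 22. Hence 22 + 1 = 23.

23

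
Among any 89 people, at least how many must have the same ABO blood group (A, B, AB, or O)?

There are 4 ABO blood groups, which serve as the pigeonholes.
If each of the 4 ABO blood groups held at most 22, the total would be at most 4 × 22 = 88 < 89, a contradiction.
So at least one holds ⌈89/4⌉ = 23.

23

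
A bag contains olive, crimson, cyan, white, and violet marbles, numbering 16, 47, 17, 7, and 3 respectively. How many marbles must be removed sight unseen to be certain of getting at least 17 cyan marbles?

90

To avoid cyan marbles as long as possible, exhaust the other 4 colors first.
The worst case draws every non-cyan marble first: 16 + 47 + 7 + 3 = 73.
The next 17 draws are then forced to be cyan, giving 73 + 17 = 90.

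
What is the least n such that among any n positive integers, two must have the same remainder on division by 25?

26

Two integers differ by a multiple of 25 exactly when they share a remainder mod 25.
There are 25 residue classes mod 25, so 25 integers can all lie in distinct classes.
One more integer must repeat a residue, giving a difference divisible by 25. So n = 25 + 1 = 26.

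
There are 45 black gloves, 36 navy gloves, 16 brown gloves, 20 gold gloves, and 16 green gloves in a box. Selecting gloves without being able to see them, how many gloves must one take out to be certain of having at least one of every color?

118

The hardest color to obtain is brown: we could draw every other glove first — 133 − 16 = 117 gloves — without a single brown one.
The next draw must be brown, so 117 + 1 = 118.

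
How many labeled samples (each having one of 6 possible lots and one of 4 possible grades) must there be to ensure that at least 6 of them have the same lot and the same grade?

121

There are 6 × 4 = 24 (lot, grade) combinations acting as pigeonholes.
With 24 × 5 = 120 labeled samples we could place exactly 5 in each, with no (lot, grade) pair reaching 6.
One more forces some (lot, grade) pair to hold 6, so 120 + 1 = 121.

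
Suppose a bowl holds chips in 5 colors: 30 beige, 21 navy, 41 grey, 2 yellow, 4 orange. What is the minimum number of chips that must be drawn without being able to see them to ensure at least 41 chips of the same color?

98

In the worst case we take at most 40 of each color, but all 30 beige, all 21 navy, all 2 yellow, and all 4 orange (fewer than 40), giving 30 + 21 + 40 + 2 + 4 = 97.
One more chip then forces some color to 41, so 97 + 1 = 98.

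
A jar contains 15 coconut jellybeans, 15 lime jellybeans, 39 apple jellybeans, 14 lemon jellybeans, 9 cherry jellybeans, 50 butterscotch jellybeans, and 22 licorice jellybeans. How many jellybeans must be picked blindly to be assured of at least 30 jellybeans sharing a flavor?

134

Treat the 7 flavors as pigeonholes.
In the worst case we take at most 29 of each flavor, but all 15 coconut, all 15 lime, all 14 lemon, all 9 cherry, and all 22 licorice (fewer than 29), giving 15 + 15 + 29 + 14 + 9 + 29 + 22 = 133.
One more jellybean then forces some flavor to 30, so 133 + 1 = 134.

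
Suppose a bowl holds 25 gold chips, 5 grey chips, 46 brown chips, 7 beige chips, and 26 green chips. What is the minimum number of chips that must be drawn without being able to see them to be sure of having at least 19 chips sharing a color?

In the worst case we take at most 18 of each color, but all 5 grey and all 7 beige (fewer than 18), giving 18 + 5 + 18 + 7 + 18 = 66.
One more chip then forces some color to 19, so 66 + 1 = 67.

67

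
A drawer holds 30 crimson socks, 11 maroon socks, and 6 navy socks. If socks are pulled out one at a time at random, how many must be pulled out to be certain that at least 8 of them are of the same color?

21

Treat the 3 colors as pigeonholes.
In the worst case we take at most 7 of each color, but all 6 navy (fewer than 7), giving 7 + 7 + 6 = 20.
One more sock then forces some color to 8, so 20 + 1 = 21.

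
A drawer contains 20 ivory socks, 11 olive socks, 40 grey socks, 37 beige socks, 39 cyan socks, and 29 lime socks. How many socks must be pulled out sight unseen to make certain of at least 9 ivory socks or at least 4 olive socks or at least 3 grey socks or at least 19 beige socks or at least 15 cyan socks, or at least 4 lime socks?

The worst case stops just short of every target: 8 ivory, 3 olive, 2 grey, 18 beige, 14 cyan, 3 lime — 8 + 3 + 2 + 18 + 14 + 3 = 48 socks.
One more sock must push some color to its target, so 48 + 1 = 49.

49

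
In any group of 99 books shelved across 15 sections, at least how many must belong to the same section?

The 99 books fall into 15 sections.
If each of the 15 sections held at most 6, the total would be at most 15 × 6 = 90 < 99, a contradiction.
So at least one holds ⌈99/15⌉ = 7.

7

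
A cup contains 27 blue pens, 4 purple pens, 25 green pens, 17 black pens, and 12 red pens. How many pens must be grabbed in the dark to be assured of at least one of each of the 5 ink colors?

82

The hardest ink color to obtain is purple: we could draw every other pen first — 85 − 4 = 81 pens — without a single purple one.
The next draw must be purple, so 81 + 1 = 82.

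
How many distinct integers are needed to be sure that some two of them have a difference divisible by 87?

Use the pigeonhole principle on residue classes: two integers differ by a multiple of 87 exactly when they share a remainder mod 87.
There are 87 residue classes mod 87, so 87 integers can all lie in distinct classes.
One more integer must repeat a residue, giving a difference divisible by 87. So n = 87 + 1 = 88.

88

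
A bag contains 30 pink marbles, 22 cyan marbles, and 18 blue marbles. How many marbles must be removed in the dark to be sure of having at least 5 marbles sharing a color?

Treat the 3 colors as pigeonholes.
The worst case takes 4 marbles of each color without reaching 5 of any: 3 × 4 = 12.
The next marble must bring some color to 5, so 12 + 1 = 13.

13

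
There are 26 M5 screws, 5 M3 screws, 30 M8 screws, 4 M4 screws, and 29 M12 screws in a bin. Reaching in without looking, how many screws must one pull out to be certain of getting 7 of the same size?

28

Treat the 5 sizes as pigeonholes.
In the worst case we take at most 6 of each size, but all 5 M3 and all 4 M4 (fewer than 6), giving 6 + 5 + 6 + 4 + 6 = 27.
One more screw then forces some size to 7, so 27 + 1 = 28.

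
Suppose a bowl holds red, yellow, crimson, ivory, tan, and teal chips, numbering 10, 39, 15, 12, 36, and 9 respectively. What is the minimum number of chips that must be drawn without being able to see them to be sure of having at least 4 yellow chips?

86

The worst case draws every non-yellow chip first: 10 + 15 + 12 + 36 + 9 = 82.
The next 4 draws are then forced to be yellow, giving 82 + 4 = 86.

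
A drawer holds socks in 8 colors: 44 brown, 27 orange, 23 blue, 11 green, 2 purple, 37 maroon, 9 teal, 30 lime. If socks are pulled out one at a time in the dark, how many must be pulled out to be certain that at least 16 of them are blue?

The worst case draws every non-blue sock first: 44 + 27 + 11 + 2 + 37 + 9 + 30 = 160.
The next 16 draws are then forced to be blue, giving 160 + 16 = 176.

176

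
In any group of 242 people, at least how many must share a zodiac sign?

21

There are 12 zodiac signs, which serve as the pigeonholes.
If each of the 12 zodiac signs held at most 20, the total would be at most 12 × 20 = 240 < 242, a contradiction.
So at least one holds ⌈242/12⌉ = 21.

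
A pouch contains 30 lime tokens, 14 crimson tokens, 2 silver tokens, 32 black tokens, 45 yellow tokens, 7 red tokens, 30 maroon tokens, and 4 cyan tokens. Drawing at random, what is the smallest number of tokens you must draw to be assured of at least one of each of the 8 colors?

163

The hardest color to obtain is silver: we could draw every other token first — 164 − 2 = 162 tokens — without a single silver one.
The next draw must be silver, so 162 + 1 = 163.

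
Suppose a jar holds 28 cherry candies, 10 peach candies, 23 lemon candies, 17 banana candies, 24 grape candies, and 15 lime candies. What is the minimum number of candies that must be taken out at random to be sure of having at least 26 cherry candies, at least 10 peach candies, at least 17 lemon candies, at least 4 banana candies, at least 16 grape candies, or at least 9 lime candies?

77

The worst case stops just short of every target: 25 cherry, 9 peach, 16 lemon, 3 banana, 15 grape, 8 lime — 25 + 9 + 16 + 3 + 15 + 8 = 76 candies.
One more candy must push some flavor to its target, so 76 + 1 = 77.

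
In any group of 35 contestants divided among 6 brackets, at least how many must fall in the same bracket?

If each of the 6 brackets held at most 5, the total would be at most 6 × 5 = 30 < 35, a contradiction.
So at least one holds ⌈35/6⌉ = 6.

6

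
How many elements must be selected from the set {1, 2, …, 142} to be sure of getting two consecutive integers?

Partition {1, …, 142} into 71 pairs: {1,2}, {3,4}, …, {141,142}.
Choosing 71 integers — say the 71 even numbers 2, 4, …, 142 — takes one from each pair and avoids the property.
Choosing 72 forces two into the same pair by pigeonhole, and those are consecutive. So 72.

72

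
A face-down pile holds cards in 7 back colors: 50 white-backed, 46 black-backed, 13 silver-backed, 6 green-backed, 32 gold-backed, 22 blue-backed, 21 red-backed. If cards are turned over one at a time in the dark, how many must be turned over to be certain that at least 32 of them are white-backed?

172

To avoid white-backed cards as long as possible, exhaust the other 6 back colors first.
The worst case draws every non-white-backed card first: 46 + 13 + 6 + 32 + 22 + 21 = 140.
The next 32 draws are then forced to be white-backed, giving 140 + 32 = 172.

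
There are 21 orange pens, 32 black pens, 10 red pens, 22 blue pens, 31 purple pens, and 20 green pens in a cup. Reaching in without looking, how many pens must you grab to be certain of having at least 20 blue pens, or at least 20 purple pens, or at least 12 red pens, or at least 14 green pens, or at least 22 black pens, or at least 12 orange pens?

Each of the 6 ink colors has its own threshold; avoid all of them simultaneously.
The worst case stops just short of every target: 11 orange, 21 black, all 10 red, 19 blue, 19 purple, 13 green — 11 + 21 + 10 + 19 + 19 + 13 = 93 pens.
One more pen must push some ink color to its target, so 93 + 1 = 94.

94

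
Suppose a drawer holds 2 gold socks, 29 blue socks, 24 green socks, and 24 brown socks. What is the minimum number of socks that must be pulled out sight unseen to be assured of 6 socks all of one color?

Treat the 4 colors as pigeonholes.
In the worst case we take at most 5 of each color, but all 2 gold (fewer than 5), giving 2 + 5 + 5 + 5 = 17.
One more sock then forces some color to 6, so 17 + 1 = 18.

18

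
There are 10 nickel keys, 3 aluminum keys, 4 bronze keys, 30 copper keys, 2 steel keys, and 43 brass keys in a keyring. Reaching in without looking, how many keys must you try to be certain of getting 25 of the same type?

In the worst case we take at most 24 of each type, but all 10 nickel, all 3 aluminum, all 4 bronze, and all 2 steel (fewer than 24), giving 10 + 3 + 4 + 24 + 2 + 24 = 67.
One more key then forces some type to 25, so 67 + 1 = 68.

68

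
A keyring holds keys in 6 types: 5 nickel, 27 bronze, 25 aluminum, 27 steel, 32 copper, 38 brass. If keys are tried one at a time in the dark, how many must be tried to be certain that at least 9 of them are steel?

136

The worst case draws every non-steel key first: 5 + 27 + 25 + 32 + 38 = 127.
The next 9 draws are then forced to be steel, giving 127 + 9 = 136.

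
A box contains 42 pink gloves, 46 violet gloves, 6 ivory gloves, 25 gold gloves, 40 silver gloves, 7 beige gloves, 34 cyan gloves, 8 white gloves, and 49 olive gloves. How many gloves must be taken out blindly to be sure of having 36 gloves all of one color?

In the worst case we take at most 35 of each color, but all 6 ivory, all 25 gold, all 7 beige, all 34 cyan, and all 8 white (fewer than 35), giving 35 + 35 + 6 + 25 + 35 + 7 + 34 + 8 + 35 = 220.
One more glove then forces some color to 36, so 220 + 1 = 221.

221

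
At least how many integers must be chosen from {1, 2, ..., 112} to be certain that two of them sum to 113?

57

Partition {1, …, 112} into 56 pairs: {1,112}, {2,111}, …, {56,57}.
Choosing 56 integers — say the integers 1 through 56 — takes one from each pair and avoids the property.
Choosing 57 forces two into the same pair by pigeonhole, and those sum to 113. So 57.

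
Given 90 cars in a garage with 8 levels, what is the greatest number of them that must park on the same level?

The 90 cars fall into 8 levels.
If each of the 8 levels held at most 11, the total would be at most 8 × 11 = 88 < 90, a contradiction.
So at least one holds ⌈90/8⌉ = 12.

12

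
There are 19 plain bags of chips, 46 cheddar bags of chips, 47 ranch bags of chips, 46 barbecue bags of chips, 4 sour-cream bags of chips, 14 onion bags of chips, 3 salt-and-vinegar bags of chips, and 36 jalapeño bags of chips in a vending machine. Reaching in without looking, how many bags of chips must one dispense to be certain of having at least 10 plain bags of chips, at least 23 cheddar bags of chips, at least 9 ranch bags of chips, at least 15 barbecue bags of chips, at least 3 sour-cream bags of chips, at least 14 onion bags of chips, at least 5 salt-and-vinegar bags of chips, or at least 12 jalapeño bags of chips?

83

Each of the 8 flavors has its own threshold; avoid all of them simultaneously.
The worst case stops just short of every target: 9 plain, 22 cheddar, 8 ranch, 14 barbecue, 2 sour-cream, 13 onion, all 3 salt-and-vinegar, 11 jalapeño — 9 + 22 + 8 + 14 + 2 + 13 + 3 + 11 = 82 bags of chips.
One more bag of chips must push some flavor to its target, so 82 + 1 = 83.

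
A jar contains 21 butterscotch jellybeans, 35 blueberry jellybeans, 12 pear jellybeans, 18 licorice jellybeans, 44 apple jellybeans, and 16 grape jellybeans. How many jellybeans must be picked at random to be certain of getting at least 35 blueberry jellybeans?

To avoid blueberry jellybeans as long as possible, exhaust the other 5 flavors first.
The worst case draws every non-blueberry jellybean first: 21 + 12 + 18 + 44 + 16 = 111.
The next 35 draws are then forced to be blueberry, giving 111 + 35 = 146.

146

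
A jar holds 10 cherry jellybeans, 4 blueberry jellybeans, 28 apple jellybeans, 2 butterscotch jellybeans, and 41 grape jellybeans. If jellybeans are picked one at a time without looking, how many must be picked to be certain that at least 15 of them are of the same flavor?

In the worst case we take at most 14 of each flavor, but all 10 cherry, all 4 blueberry, and all 2 butterscotch (fewer than 14), giving 10 + 4 + 14 + 2 + 14 = 44.
One more jellybean then forces some flavor to 15, so 44 + 1 = 45.

45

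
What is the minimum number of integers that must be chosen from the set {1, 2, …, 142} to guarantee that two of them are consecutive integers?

72

Partition {1, …, 142} into 71 pairs: {1,2}, {3,4}, …, {141,142}.
Choosing 71 integers — say the 71 even numbers 2, 4, …, 142 — takes one from each pair and avoids the property.
Choosing 72 forces two into the same pair by pigeonhole, and those are consecutive. So 72.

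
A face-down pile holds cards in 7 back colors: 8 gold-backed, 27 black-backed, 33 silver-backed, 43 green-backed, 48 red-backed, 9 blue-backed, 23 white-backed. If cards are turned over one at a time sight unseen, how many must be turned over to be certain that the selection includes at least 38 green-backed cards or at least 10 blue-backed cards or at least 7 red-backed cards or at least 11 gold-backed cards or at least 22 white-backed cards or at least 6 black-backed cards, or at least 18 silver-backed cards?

104

Each of the 7 back colors has its own threshold; avoid all of them simultaneously.
The worst case stops just short of every target: all 8 gold-backed, 5 black-backed, 17 silver-backed, 37 green-backed, 6 red-backed, 9 blue-backed, 21 white-backed — 8 + 5 + 17 + 37 + 6 + 9 + 21 = 103 cards.
One more card must push some back color to its target, so 103 + 1 = 104.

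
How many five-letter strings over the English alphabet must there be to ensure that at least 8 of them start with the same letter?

There are 26 possible first letters acting as pigeonholes.
With 26 × 7 = 182 five-letter strings over the English alphabet we could place exactly 7 in each, with no class reaching 8.
One more forces some class to hold 8, so 182 + 1 = 183.

183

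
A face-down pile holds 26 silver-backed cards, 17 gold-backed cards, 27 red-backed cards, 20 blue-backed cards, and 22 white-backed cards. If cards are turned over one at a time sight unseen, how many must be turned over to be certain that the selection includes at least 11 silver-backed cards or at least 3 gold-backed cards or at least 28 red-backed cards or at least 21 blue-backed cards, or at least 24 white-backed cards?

82

Each of the 5 back colors has its own threshold; avoid all of them simultaneously.
The worst case stops just short of every target: 10 silver-backed, 2 gold-backed, 27 red-backed, 20 blue-backed, all 22 white-backed — 10 + 2 + 27 + 20 + 22 = 81 cards.
One more card must push some back color to its target, so 81 + 1 = 82.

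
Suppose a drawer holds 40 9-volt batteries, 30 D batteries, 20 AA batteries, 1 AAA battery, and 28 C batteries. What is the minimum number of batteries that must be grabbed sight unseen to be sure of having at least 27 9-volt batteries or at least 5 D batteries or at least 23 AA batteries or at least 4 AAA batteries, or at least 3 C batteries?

54

Each of the 5 types has its own threshold; avoid all of them simultaneously.
The worst case stops just short of every target: 26 9-volt, 4 D, all 20 AA, all 1 AAA, 2 C — 26 + 4 + 20 + 1 + 2 = 53 batteries.
One more battery must push some type to its target, so 53 + 1 = 54.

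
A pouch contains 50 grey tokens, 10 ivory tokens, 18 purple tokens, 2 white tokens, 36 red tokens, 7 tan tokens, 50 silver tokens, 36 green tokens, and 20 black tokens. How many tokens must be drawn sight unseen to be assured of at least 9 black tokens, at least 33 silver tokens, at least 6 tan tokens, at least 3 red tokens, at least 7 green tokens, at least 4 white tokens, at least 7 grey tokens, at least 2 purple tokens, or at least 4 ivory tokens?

Each of the 9 colors has its own threshold; avoid all of them simultaneously.
The worst case stops just short of every target: 6 grey, 3 ivory, 1 purple, all 2 white, 2 red, 5 tan, 32 silver, 6 green, 8 black — 6 + 3 + 1 + 2 + 2 + 5 + 32 + 6 + 8 = 65 tokens.
One more token must push some color to its target, so 65 + 1 = 66.

66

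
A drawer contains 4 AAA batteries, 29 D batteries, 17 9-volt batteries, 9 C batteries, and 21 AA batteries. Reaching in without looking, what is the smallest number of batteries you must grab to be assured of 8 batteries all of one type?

In the worst case we take at most 7 of each type, but all 4 AAA (fewer than 7), giving 4 + 7 + 7 + 7 + 7 = 32.
One more battery then forces some type to 8, so 32 + 1 = 33.

33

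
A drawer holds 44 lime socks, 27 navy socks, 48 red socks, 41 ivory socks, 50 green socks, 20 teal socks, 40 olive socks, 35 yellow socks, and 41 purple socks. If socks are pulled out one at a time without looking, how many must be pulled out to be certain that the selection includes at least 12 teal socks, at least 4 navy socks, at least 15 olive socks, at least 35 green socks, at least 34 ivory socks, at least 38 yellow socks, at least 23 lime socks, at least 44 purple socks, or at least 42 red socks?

235

The worst case stops just short of every target: 22 lime, 3 navy, 41 red, 33 ivory, 34 green, 11 teal, 14 olive, all 35 yellow, all 41 purple — 22 + 3 + 41 + 33 + 34 + 11 + 14 + 35 + 41 = 234 socks.
One more sock must push some color to its target, so 234 + 1 = 235.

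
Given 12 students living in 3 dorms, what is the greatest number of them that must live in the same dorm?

If each of the 3 dorms held at most 3, the total would be at most 3 × 3 = 9 < 12, a contradiction.
So at least one holds ⌈12/3⌉ = 4.

4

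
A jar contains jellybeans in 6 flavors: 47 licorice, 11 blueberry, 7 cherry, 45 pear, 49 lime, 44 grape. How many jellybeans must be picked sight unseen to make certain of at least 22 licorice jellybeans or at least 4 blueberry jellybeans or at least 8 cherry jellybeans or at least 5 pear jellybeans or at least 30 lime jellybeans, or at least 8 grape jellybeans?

72

The worst case stops just short of every target: 21 licorice, 3 blueberry, 7 cherry, 4 pear, 29 lime, 7 grape — 21 + 3 + 7 + 4 + 29 + 7 = 71 jellybeans.
One more jellybean must push some flavor to its target, so 71 + 1 = 72.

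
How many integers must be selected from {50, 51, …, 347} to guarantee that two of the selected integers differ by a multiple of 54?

55

Group the integers by remainder mod 54; there are 54 residue classes, each nonempty in this range.
Choosing one from each class (54 integers) avoids any shared remainder.
One more choice must repeat a class, so two differ by a multiple of 54. Hence 54 + 1 = 55.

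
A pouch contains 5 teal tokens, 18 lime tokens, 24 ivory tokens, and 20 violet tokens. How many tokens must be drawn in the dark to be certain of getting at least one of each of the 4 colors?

63

The hardest color to obtain is teal: we could draw every other token first — 67 − 5 = 62 tokens — without a single teal one.
The next draw must be teal, so 62 + 1 = 63.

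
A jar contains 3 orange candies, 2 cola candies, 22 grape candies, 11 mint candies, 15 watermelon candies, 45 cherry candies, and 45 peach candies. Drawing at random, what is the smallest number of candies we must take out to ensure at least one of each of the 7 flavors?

The hardest flavor to obtain is cola: we could draw every other candy first — 143 − 2 = 141 candies — without a single cola one.
The next draw must be cola, so 141 + 1 = 142.

142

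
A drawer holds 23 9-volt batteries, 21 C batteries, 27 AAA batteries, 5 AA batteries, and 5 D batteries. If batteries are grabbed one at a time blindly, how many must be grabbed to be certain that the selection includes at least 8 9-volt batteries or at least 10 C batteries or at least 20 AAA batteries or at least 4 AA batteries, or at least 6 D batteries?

The worst case stops just short of every target: 7 9-volt, 9 C, 19 AAA, 3 AA, 5 D — 7 + 9 + 19 + 3 + 5 = 43 batteries.
One more battery must push some type to its target, so 43 + 1 = 44.

44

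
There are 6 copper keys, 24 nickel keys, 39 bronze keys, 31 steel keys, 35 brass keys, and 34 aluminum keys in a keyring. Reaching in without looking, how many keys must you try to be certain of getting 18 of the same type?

92

Treat the 6 types as pigeonholes.
In the worst case we take at most 17 of each type, but all 6 copper (fewer than 17), giving 6 + 17 + 17 + 17 + 17 + 17 = 91.
One more key then forces some type to 18, so 91 + 1 = 92.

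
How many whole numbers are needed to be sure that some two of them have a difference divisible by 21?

22

Two integers differ by a multiple of 21 exactly when they share a remainder mod 21.
There are 21 residue classes mod 21, so 21 integers can all lie in distinct classes.
One more integer must repeat a residue, giving a difference divisible by 21. So n = 21 + 1 = 22.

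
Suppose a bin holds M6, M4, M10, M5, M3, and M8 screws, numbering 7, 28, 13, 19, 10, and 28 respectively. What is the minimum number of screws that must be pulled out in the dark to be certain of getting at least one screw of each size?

The hardest size to obtain is M6: we could draw every other screw first — 105 − 7 = 98 screws — without a single M6 one.
The next draw must be M6, so 98 + 1 = 99.

99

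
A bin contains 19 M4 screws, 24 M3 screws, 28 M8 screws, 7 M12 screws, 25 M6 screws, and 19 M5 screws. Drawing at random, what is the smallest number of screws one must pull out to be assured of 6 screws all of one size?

31

The worst case takes 5 screws of each size without reaching 6 of any: 6 × 5 = 30.
The next screw must bring some size to 6, so 30 + 1 = 31.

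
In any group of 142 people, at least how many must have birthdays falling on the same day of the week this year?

21

There are 7 days of the week, which serve as the pigeonholes.
If each of the 7 days of the week held at most 20, the total would be at most 7 × 20 = 140 < 142, a contradiction.
So at least one holds ⌈142/7⌉ = 21.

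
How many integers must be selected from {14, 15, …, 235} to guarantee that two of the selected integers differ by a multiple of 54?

Use the pigeonhole principle on residue classes: group the integers by remainder mod 54; there are 54 residue classes, each nonempty in this range.
Choosing one from each class (54 integers) avoids any shared remainder.
One more choice must repeat a class, so two differ by a multiple of 54. Hence 54 + 1 = 55.

55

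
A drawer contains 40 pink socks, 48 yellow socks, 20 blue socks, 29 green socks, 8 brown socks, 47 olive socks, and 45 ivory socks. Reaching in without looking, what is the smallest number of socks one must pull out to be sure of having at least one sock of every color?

230

The hardest color to obtain is brown: we could draw every other sock first — 237 − 8 = 229 socks — without a single brown one.
The next draw must be brown, so 229 + 1 = 230.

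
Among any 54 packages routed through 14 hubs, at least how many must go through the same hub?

The 54 packages fall into 14 hubs.
If each of the 14 hubs held at most 3, the total would be at most 14 × 3 = 42 < 54, a contradiction.
So at least one holds ⌈54/14⌉ = 4.

4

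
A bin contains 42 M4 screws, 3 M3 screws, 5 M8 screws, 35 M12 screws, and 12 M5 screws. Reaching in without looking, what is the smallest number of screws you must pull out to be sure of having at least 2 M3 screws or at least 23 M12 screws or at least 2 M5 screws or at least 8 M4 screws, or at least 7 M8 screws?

37

The worst case stops just short of every target: 7 M4, 1 M3, all 5 M8, 22 M12, 1 M5 — 7 + 1 + 5 + 22 + 1 = 36 screws.
One more screw must push some size to its target, so 36 + 1 = 37.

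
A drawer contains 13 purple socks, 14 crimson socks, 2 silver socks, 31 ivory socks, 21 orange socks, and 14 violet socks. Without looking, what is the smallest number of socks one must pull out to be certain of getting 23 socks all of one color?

87

In the worst case we take at most 22 of each color, but all 13 purple, all 14 crimson, all 2 silver, all 21 orange, and all 14 violet (fewer than 22), giving 13 + 14 + 2 + 22 + 21 + 14 = 86.
One more sock then forces some color to 23, so 86 + 1 = 87.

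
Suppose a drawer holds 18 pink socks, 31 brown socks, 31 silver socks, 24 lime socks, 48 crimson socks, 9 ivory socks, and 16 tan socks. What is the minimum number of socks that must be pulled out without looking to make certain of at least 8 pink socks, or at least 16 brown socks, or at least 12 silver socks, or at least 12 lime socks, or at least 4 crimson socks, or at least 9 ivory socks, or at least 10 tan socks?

Each of the 7 colors has its own threshold; avoid all of them simultaneously.
The worst case stops just short of every target: 7 pink, 15 brown, 11 silver, 11 lime, 3 crimson, 8 ivory, 9 tan — 7 + 15 + 11 + 11 + 3 + 8 + 9 = 64 socks.
One more sock must push some color to its target, so 64 + 1 = 65.

65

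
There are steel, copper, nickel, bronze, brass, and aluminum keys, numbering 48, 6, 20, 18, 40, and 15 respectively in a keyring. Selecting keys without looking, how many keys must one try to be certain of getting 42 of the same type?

141

In the worst case we take at most 41 of each type, but all 6 copper, all 20 nickel, all 18 bronze, all 40 brass, and all 15 aluminum (fewer than 41), giving 41 + 6 + 20 + 18 + 40 + 15 = 140.
One more key then forces some type to 42, so 140 + 1 = 141.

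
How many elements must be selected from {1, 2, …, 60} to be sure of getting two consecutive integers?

Partition {1, …, 60} into 30 pairs: {1,2}, {3,4}, …, {59,60}.
Choosing 30 integers — say the 30 even numbers 2, 4, …, 60 — takes one from each pair and avoids the property.
Choosing 31 forces two into the same pair by pigeonhole, and those are consecutive. So 31.

31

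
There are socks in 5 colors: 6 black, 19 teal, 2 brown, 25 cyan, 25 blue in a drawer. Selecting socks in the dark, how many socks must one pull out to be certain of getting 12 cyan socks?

The worst case draws every non-cyan sock first: 6 + 19 + 2 + 25 = 52.
The next 12 draws are then forced to be cyan, giving 52 + 12 = 64.

64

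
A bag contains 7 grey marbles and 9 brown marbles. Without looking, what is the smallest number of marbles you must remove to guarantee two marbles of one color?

The worst case takes 1 marble of each color without reaching 2 of any: 2 × 1 = 2.
The next marble must bring some color to 2, so 2 + 1 = 3.

3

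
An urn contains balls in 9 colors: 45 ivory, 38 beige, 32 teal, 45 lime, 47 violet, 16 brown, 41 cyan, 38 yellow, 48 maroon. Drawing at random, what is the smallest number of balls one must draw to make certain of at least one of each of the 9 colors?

335

The hardest color to obtain is brown: we could draw every other ball first — 350 − 16 = 334 balls — without a single brown one.
The next draw must be brown, so 334 + 1 = 335.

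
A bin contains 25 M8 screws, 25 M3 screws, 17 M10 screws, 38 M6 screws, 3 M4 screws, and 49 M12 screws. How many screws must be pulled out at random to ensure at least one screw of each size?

155

The hardest size to obtain is M4: we could draw every other screw first — 157 − 3 = 154 screws — without a single M4 one.
The next draw must be M4, so 154 + 1 = 155.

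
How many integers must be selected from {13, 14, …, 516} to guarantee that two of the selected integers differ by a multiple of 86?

Group the integers by remainder mod 86; there are 86 residue classes, each nonempty in this range.
Choosing one from each class (86 integers) avoids any shared remainder.
One more choice must repeat a class, so two differ by a multiple of 86. Hence 86 + 1 = 87.

87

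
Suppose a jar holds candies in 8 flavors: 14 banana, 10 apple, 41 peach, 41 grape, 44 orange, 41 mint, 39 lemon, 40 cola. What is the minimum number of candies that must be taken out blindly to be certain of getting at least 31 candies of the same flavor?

205

In the worst case we take at most 30 of each flavor, but all 14 banana and all 10 apple (fewer than 30), giving 14 + 10 + 30 + 30 + 30 + 30 + 30 + 30 = 204.
One more candy then forces some flavor to 31, so 204 + 1 = 205.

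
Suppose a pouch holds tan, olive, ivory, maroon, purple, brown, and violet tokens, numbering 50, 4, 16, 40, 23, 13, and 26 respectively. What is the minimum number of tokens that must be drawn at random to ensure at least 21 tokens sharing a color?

114

In the worst case we take at most 20 of each color, but all 4 olive, all 16 ivory, and all 13 brown (fewer than 20), giving 20 + 4 + 16 + 20 + 20 + 13 + 20 = 113.
One more token then forces some color to 21, so 113 + 1 = 114.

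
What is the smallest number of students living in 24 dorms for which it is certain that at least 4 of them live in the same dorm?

There are 24 dorms acting as pigeonholes.
With 24 × 3 = 72 students we could place exactly 3 in each, with no class reaching 4.
One more forces some class to hold 4, so 72 + 1 = 73.

73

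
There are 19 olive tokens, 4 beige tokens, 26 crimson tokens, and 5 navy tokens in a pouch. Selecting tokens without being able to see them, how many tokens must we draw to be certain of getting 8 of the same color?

In the worst case we take at most 7 of each color, but all 4 beige and all 5 navy (fewer than 7), giving 7 + 4 + 7 + 5 = 23.
One more token then forces some color to 8, so 23 + 1 = 24.

24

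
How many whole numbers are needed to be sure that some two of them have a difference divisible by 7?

8

Use the pigeonhole principle on residue classes: two integers differ by a multiple of 7 exactly when they share a remainder mod 7.
There are 7 residue classes mod 7, so 7 integers can all lie in distinct classes.
One more integer must repeat a residue, giving a difference divisible by 7. So n = 7 + 1 = 8.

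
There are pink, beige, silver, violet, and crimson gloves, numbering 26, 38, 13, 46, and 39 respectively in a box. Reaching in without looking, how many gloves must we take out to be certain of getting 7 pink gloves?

The worst case draws every non-pink glove first: 38 + 13 + 46 + 39 = 136.
The next 7 draws are then forced to be pink, giving 136 + 7 = 143.

143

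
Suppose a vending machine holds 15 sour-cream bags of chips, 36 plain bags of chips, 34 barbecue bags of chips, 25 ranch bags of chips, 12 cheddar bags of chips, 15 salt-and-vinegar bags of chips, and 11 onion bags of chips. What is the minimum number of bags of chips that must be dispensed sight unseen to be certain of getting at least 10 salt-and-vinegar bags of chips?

The worst case draws every non-salt-and-vinegar bag of chips first: 15 + 36 + 34 + 25 + 12 + 11 = 133.
The next 10 draws are then forced to be salt-and-vinegar, giving 133 + 10 = 143.

143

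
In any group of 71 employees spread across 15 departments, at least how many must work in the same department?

The 71 employees fall into 15 departments.
If each of the 15 departments held at most 4, the total would be at most 15 × 4 = 60 < 71, a contradiction.
So at least one holds ⌈71/15⌉ = 5.

5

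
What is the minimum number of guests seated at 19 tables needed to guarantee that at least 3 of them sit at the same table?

There are 19 tables acting as pigeonholes.
With 19 × 2 = 38 guests we could place exactly 2 in each, with no class reaching 3.
One more forces some class to hold 3, so 38 + 1 = 39.

39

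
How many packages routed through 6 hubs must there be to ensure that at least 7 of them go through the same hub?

There are 6 hubs acting as pigeonholes.
With 6 × 6 = 36 packages we could place exactly 6 in each, with no class reaching 7.
One more forces some class to hold 7, so 36 + 1 = 37.

37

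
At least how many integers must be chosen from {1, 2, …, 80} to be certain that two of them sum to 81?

Partition {1, …, 80} into 40 pairs: {1,80}, {2,79}, …, {40,41}.
Choosing 40 integers — say the integers 1 through 40 — takes one from each pair and avoids the property.
Choosing 41 forces two into the same pair by pigeonhole, and those sum to 81. So 41.

41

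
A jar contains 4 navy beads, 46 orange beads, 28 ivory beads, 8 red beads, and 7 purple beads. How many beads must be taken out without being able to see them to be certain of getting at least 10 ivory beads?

75

The worst case draws every non-ivory bead first: 4 + 46 + 8 + 7 = 65.
The next 10 draws are then forced to be ivory, giving 65 + 10 = 75.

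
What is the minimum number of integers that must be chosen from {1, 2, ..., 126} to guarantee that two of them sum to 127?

Partition {1, …, 126} into 63 pairs: {1,126}, {2,125}, …, {63,64}.
Choosing 63 integers — say the integers 1 through 63 — takes one from each pair and avoids the property.
Choosing 64 forces two into the same pair by pigeonhole, and those sum to 127. So 64.

64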